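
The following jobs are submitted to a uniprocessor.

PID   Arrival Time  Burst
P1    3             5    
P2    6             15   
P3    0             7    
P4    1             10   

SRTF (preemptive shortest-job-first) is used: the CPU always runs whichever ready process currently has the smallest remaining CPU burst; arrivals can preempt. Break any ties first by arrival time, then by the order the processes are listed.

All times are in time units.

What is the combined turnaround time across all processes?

Gantt: | P3 0-7 | P1 7-12 | P4 12-22 | P2 22-37 |
Completion: P1=12  P2=37  P3=7  P4=22
Turnaround (C−A): P1=9  P2=31  P3=7  P4=21
Turnaround = completion − arrival: P1=9, P2=31, P3=7, P4=21
Total turnaround = 9 + 31 + 7 + 21 = 68

68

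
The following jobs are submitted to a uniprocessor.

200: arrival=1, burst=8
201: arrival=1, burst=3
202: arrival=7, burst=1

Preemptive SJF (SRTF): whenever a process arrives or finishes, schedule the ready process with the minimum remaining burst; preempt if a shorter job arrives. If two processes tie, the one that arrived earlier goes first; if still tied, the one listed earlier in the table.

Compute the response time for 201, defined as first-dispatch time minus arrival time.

0

Gantt: | idle 0-1 | 201 1-4 | 200 4-7 | 202 7-8 | 200 8-13 |
Completion: 200=13  201=4  202=8
Turnaround (C−A): 200=12  201=3  202=1
Response(201) = first start − arrival = 1 − 1 = 0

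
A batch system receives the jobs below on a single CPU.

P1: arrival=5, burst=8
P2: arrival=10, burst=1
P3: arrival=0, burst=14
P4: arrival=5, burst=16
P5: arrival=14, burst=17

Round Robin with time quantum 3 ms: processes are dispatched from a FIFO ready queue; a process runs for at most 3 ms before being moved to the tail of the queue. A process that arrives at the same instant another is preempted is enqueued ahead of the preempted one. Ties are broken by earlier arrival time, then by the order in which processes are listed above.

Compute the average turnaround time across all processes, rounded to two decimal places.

Gantt: | P3 0-6 | P1 6-9 | P4 9-12 | P3 12-15 | P1 15-18 | P2 18-19 | P4 19-22 | P5 22-25 | P3 25-28 | P1 28-30 | P4 30-33 | P5 33-36 | P3 36-38 | P4 38-41 | P5 41-44 | P4 44-47 | P5 47-50 | P4 50-51 | P5 51-56 |
Completion: P1=30  P2=19  P3=38  P4=51  P5=56
Turnaround (C−A): P1=25  P2=9  P3=38  P4=46  P5=42
Turnaround times: P1=25, P2=9, P3=38, P4=46, P5=42
Average turnaround = (25+9+38+46+42) / 5 = 160/5 = 32.00

32.00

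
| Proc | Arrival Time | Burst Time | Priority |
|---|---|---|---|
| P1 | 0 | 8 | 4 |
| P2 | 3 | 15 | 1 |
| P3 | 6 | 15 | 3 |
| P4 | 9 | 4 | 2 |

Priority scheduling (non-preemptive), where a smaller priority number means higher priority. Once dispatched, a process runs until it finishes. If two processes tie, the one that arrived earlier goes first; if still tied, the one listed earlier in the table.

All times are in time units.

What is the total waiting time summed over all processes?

40

Gantt: | P1 0-8 | P2 8-23 | P4 23-27 | P3 27-42 |
Completion: P1=8  P2=23  P3=42  P4=27
Waiting = turnaround − burst: P1=0, P2=5, P3=21, P4=14
Total waiting = 0 + 5 + 21 + 14 = 40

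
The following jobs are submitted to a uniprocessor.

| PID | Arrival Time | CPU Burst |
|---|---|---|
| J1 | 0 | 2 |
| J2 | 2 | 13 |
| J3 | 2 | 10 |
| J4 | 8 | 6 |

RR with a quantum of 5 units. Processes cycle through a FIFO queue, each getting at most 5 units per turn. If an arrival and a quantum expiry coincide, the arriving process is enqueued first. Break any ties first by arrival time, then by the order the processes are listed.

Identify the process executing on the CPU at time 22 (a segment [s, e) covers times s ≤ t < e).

J3

Timeline: | J1 0-2 | J2 2-7 | J3 7-12 | J2 12-17 | J4 17-22 | J3 22-27 | J2 27-30 | J4 30-31 |
Completion: J1=2  J2=30  J3=27  J4=31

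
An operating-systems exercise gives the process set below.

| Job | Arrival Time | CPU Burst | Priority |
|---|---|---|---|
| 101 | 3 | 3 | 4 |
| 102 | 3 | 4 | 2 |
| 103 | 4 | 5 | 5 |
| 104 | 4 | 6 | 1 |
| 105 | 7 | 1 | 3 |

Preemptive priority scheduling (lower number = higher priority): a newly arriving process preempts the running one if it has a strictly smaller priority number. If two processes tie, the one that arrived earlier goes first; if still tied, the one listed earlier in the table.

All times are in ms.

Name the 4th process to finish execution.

Gantt: | idle 0-3 | 102 3-4 | 104 4-10 | 102 10-13 | 105 13-14 | 101 14-17 | 103 17-22 |
Completion: 101=17  102=13  103=22  104=10  105=14
Finish order: 104 → 102 → 105 → 101 → 103

101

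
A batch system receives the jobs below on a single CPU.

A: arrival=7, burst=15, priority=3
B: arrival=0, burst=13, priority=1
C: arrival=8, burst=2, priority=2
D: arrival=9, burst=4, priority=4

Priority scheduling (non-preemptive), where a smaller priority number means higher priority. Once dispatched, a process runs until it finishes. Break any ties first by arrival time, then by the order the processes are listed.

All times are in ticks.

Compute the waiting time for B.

Gantt: | B 0-13 | C 13-15 | A 15-30 | D 30-34 |
Completion: A=30  B=13  C=15  D=34
Turnaround (C−A): A=23  B=13  C=7  D=25
Waiting(B) = turnaround − burst = 13 − 13 = 0

0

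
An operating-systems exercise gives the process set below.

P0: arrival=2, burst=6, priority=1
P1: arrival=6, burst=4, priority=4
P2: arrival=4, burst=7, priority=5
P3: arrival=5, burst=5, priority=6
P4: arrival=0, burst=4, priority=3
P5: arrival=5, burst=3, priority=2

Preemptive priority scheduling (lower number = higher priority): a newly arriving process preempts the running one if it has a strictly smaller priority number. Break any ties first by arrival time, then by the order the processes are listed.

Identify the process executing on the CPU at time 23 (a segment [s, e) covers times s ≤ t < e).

P2

Gantt: | P4 0-2 | P0 2-8 | P5 8-11 | P4 11-13 | P1 13-17 | P2 17-24 | P3 24-29 |
Completion: P0=8  P1=17  P2=24  P3=29  P4=13  P5=11
Turnaround (C−A): P0=6  P1=11  P2=20  P3=24  P4=13  P5=6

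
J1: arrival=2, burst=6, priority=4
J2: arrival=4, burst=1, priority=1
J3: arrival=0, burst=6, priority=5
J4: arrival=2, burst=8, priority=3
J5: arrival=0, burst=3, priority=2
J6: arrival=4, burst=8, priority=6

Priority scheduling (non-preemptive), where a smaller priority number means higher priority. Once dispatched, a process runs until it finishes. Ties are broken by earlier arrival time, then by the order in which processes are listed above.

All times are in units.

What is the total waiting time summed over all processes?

56

Timeline: | J5 0-3 | J4 3-11 | J2 11-12 | J1 12-18 | J3 18-24 | J6 24-32 |
Completion: J1=18  J2=12  J3=24  J4=11  J5=3  J6=32
Turnaround (C−A): J1=16  J2=8  J3=24  J4=9  J5=3  J6=28
Waiting = turnaround − burst: J1=10, J2=7, J3=18, J4=1, J5=0, J6=20
Total waiting = 10 + 7 + 18 + 1 + 0 + 20 = 56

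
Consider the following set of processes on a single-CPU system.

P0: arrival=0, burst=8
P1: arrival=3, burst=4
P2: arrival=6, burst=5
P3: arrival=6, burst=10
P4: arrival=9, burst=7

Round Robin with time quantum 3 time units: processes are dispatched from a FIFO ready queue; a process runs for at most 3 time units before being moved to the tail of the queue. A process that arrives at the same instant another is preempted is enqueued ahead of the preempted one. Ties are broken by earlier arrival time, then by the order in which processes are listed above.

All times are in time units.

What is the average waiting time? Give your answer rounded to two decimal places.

Schedule: | P0 0-3 | P1 3-6 | P0 6-9 | P2 9-12 | P3 12-15 | P1 15-16 | P4 16-19 | P0 19-21 | P2 21-23 | P3 23-26 | P4 26-29 | P3 29-32 | P4 32-33 | P3 33-34 |
Completion: P0=21  P1=16  P2=23  P3=34  P4=33
Waiting times: P0=13, P1=9, P2=12, P3=18, P4=17
Average waiting = (13+9+12+18+17) / 5 = 69/5 = 13.80

13.80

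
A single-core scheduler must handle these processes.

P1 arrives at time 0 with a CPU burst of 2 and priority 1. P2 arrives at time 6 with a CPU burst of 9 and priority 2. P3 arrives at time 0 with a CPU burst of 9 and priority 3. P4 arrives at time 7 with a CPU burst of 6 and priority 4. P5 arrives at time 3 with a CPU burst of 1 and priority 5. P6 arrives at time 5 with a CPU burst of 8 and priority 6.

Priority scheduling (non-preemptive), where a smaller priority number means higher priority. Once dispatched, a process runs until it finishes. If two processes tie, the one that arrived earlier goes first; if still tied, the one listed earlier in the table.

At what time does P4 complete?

Timeline: | P1 0-2 | P3 2-11 | P2 11-20 | P4 20-26 | P5 26-27 | P6 27-35 |
Completion: P1=2  P2=20  P3=11  P4=26  P5=27  P6=35
Turnaround (C−A): P1=2  P2=14  P3=11  P4=19  P5=24  P6=30

26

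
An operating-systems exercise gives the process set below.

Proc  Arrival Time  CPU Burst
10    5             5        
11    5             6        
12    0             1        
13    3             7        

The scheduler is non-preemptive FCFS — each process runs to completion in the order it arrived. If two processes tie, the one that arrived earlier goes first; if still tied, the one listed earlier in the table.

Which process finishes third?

10

Gantt: | 12 0-1 | idle 1-3 | 13 3-10 | 10 10-15 | 11 15-21 |
Completion: 10=15  11=21  12=1  13=10
Finish order: 12 → 13 → 10 → 11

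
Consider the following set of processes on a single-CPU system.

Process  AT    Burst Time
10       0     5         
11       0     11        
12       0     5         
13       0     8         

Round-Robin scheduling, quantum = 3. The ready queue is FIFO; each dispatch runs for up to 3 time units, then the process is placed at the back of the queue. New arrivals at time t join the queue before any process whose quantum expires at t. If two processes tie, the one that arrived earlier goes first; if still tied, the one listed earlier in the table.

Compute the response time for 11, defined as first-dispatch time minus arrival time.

Gantt: | 10 0-3 | 11 3-6 | 12 6-9 | 13 9-12 | 10 12-14 | 11 14-17 | 12 17-19 | 13 19-22 | 11 22-25 | 13 25-27 | 11 27-29 |
Completion: 10=14  11=29  12=19  13=27
Turnaround (C−A): 10=14  11=29  12=19  13=27
Response(11) = first start − arrival = 3 − 0 = 3

3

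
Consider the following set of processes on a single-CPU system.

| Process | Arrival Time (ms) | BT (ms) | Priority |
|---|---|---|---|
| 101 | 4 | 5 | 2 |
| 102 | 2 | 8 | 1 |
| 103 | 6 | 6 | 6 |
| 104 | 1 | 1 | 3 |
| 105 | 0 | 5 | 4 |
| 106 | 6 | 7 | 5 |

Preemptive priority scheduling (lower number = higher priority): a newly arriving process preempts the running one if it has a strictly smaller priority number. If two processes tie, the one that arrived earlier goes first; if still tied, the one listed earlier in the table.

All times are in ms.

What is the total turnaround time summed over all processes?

85

Schedule: | 105 0-1 | 104 1-2 | 102 2-10 | 101 10-15 | 105 15-19 | 106 19-26 | 103 26-32 |
Completion: 101=15  102=10  103=32  104=2  105=19  106=26
Turnaround = completion − arrival: 101=11, 102=8, 103=26, 104=1, 105=19, 106=20
Total turnaround = 11 + 8 + 26 + 1 + 19 + 20 = 85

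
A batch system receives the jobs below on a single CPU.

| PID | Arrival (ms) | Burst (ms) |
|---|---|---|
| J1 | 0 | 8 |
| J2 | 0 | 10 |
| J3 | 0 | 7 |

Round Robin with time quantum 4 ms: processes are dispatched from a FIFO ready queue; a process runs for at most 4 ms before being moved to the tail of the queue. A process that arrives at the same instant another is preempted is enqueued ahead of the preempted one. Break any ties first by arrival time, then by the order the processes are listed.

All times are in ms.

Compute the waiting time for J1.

Timeline: | J1 0-4 | J2 4-8 | J3 8-12 | J1 12-16 | J2 16-20 | J3 20-23 | J2 23-25 |
Completion: J1=16  J2=25  J3=23
Turnaround (C−A): J1=16  J2=25  J3=23
Waiting(J1) = turnaround − burst = 16 − 8 = 8

8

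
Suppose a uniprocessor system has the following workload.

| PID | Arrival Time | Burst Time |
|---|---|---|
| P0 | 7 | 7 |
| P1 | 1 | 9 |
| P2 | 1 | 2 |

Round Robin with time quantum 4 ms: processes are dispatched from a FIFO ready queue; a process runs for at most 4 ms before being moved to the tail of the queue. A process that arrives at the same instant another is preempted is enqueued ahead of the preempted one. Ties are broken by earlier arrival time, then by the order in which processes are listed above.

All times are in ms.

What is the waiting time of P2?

4

Timeline: | idle 0-1 | P1 1-5 | P2 5-7 | P1 7-11 | P0 11-15 | P1 15-16 | P0 16-19 |
Completion: P0=19  P1=16  P2=7
Turnaround (C−A): P0=12  P1=15  P2=6
Waiting(P2) = turnaround − burst = 6 − 2 = 4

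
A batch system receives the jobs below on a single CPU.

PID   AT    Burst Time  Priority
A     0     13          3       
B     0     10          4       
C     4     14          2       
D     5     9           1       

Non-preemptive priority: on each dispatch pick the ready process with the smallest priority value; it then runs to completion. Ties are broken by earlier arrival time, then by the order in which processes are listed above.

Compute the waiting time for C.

18

Timeline: | A 0-13 | D 13-22 | C 22-36 | B 36-46 |
Completion: A=13  B=46  C=36  D=22
Turnaround (C−A): A=13  B=46  C=32  D=17
Waiting(C) = turnaround − burst = 32 − 14 = 18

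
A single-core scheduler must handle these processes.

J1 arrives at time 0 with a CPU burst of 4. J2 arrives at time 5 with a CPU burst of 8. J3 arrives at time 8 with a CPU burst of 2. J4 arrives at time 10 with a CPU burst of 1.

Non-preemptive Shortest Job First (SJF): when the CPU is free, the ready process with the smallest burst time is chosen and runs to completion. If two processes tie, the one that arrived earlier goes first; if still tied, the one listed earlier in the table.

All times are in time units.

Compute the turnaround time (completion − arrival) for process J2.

8

Gantt: | J1 0-4 | idle 4-5 | J2 5-13 | J4 13-14 | J3 14-16 |
Completion: J1=4  J2=13  J3=16  J4=14
Turnaround (C−A): J1=4  J2=8  J3=8  J4=4
Turnaround(J2) = completion − arrival = 13 − 5 = 8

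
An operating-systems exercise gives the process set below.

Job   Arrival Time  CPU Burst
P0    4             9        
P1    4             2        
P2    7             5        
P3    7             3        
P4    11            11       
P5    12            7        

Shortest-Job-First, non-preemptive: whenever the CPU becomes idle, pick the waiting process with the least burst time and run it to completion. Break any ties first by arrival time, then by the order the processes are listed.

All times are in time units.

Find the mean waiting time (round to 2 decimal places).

8.50

Timeline: | idle 0-4 | P1 4-6 | P0 6-15 | P3 15-18 | P2 18-23 | P5 23-30 | P4 30-41 |
Completion: P0=15  P1=6  P2=23  P3=18  P4=41  P5=30
Turnaround (C−A): P0=11  P1=2  P2=16  P3=11  P4=30  P5=18
Waiting times: P0=2, P1=0, P2=11, P3=8, P4=19, P5=11
Average waiting = (2+0+11+8+19+11) / 6 = 51/6 = 8.50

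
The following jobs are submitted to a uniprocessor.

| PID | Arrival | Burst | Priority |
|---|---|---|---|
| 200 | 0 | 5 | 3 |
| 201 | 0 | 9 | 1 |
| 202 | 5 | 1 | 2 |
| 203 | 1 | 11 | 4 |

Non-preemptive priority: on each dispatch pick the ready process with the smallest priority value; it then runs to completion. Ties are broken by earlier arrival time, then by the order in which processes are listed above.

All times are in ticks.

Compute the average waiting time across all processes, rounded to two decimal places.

7.00

Schedule: | 201 0-9 | 202 9-10 | 200 10-15 | 203 15-26 |
Completion: 200=15  201=9  202=10  203=26
Waiting times: 200=10, 201=0, 202=4, 203=14
Average waiting = (10+0+4+14) / 4 = 28/4 = 7.00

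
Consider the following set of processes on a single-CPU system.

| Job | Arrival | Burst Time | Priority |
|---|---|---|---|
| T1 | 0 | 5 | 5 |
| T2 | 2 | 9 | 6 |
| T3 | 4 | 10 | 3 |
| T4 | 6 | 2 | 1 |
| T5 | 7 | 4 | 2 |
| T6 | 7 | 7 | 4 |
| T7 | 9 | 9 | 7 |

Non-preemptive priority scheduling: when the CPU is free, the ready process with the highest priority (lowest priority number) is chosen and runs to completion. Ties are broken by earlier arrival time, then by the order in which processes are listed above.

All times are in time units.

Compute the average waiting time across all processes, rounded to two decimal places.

12.57

Schedule: | T1 0-5 | T3 5-15 | T4 15-17 | T5 17-21 | T6 21-28 | T2 28-37 | T7 37-46 |
Completion: T1=5  T2=37  T3=15  T4=17  T5=21  T6=28  T7=46
Turnaround (C−A): T1=5  T2=35  T3=11  T4=11  T5=14  T6=21  T7=37
Waiting times: T1=0, T2=26, T3=1, T4=9, T5=10, T6=14, T7=28
Average waiting = (0+26+1+9+10+14+28) / 7 = 88/7 = 12.57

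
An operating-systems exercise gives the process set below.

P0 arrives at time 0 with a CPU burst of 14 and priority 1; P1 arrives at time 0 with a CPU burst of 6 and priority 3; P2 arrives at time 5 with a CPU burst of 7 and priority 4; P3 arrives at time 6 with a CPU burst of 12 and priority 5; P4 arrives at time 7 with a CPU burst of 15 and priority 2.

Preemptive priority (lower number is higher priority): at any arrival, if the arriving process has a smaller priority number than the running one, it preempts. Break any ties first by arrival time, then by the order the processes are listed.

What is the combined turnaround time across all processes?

Schedule: | P0 0-14 | P4 14-29 | P1 29-35 | P2 35-42 | P3 42-54 |
Completion: P0=14  P1=35  P2=42  P3=54  P4=29
Turnaround (C−A): P0=14  P1=35  P2=37  P3=48  P4=22
Turnaround = completion − arrival: P0=14, P1=35, P2=37, P3=48, P4=22
Total turnaround = 14 + 35 + 37 + 48 + 22 = 156

156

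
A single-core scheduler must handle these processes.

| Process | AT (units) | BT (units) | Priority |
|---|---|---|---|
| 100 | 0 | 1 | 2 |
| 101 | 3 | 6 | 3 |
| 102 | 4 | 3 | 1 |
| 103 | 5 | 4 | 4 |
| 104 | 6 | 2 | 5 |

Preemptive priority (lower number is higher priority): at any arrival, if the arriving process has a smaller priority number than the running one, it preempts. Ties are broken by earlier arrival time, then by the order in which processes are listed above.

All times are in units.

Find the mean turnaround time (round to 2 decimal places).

7.20

Schedule: | 100 0-1 | idle 1-3 | 101 3-4 | 102 4-7 | 101 7-12 | 103 12-16 | 104 16-18 |
Completion: 100=1  101=12  102=7  103=16  104=18
Turnaround (C−A): 100=1  101=9  102=3  103=11  104=12
Turnaround times: 100=1, 101=9, 102=3, 103=11, 104=12
Average turnaround = (1+9+3+11+12) / 5 = 36/5 = 7.20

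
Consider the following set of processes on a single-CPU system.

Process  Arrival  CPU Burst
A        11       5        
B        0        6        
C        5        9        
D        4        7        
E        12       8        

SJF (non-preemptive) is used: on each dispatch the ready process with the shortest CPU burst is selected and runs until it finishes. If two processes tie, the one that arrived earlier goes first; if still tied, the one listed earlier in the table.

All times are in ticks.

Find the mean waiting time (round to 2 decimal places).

6.20

Timeline: | B 0-6 | D 6-13 | A 13-18 | E 18-26 | C 26-35 |
Completion: A=18  B=6  C=35  D=13  E=26
Waiting times: A=2, B=0, C=21, D=2, E=6
Average waiting = (2+0+21+2+6) / 5 = 31/5 = 6.20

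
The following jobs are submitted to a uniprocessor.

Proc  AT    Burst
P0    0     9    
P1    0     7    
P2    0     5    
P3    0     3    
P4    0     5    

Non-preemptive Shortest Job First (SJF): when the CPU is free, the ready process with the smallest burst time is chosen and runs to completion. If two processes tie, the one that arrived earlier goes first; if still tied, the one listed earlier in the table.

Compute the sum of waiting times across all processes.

44

Schedule: | P3 0-3 | P2 3-8 | P4 8-13 | P1 13-20 | P0 20-29 |
Completion: P0=29  P1=20  P2=8  P3=3  P4=13
Waiting = turnaround − burst: P0=20, P1=13, P2=3, P3=0, P4=8
Total waiting = 20 + 13 + 3 + 0 + 8 = 44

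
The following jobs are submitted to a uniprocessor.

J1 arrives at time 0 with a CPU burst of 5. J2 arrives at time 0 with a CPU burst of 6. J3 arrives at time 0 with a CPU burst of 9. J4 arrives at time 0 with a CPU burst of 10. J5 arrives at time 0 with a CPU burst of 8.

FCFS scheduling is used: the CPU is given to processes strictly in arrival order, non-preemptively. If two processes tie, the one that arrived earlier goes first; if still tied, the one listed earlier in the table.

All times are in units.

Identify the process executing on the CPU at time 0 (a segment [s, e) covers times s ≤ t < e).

Schedule: | J1 0-5 | J2 5-11 | J3 11-20 | J4 20-30 | J5 30-38 |
Completion: J1=5  J2=11  J3=20  J4=30  J5=38
Turnaround (C−A): J1=5  J2=11  J3=20  J4=30  J5=38

J1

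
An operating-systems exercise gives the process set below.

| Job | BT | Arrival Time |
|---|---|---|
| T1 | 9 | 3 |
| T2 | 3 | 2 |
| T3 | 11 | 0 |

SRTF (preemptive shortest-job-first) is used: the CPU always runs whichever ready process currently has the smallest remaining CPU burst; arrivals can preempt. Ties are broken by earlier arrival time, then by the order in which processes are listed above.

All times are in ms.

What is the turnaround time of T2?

Timeline: | T3 0-2 | T2 2-5 | T3 5-14 | T1 14-23 |
Completion: T1=23  T2=5  T3=14
Turnaround (C−A): T1=20  T2=3  T3=14
Turnaround(T2) = completion − arrival = 5 − 2 = 3

3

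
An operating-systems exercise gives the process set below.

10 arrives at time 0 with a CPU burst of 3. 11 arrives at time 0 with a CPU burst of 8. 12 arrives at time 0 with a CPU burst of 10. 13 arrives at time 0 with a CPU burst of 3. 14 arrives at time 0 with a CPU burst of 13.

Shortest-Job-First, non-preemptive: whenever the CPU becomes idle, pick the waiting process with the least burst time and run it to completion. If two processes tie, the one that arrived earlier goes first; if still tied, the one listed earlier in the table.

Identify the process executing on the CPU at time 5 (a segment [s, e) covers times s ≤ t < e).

Schedule: | 10 0-3 | 13 3-6 | 11 6-14 | 12 14-24 | 14 24-37 |
Completion: 10=3  11=14  12=24  13=6  14=37
Turnaround (C−A): 10=3  11=14  12=24  13=6  14=37

13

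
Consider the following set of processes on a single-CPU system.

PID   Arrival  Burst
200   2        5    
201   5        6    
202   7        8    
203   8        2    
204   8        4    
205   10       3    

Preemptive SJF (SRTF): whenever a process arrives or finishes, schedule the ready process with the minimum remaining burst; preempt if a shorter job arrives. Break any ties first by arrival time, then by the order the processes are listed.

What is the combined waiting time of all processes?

31

Gantt: | idle 0-2 | 200 2-7 | 201 7-8 | 203 8-10 | 205 10-13 | 204 13-17 | 201 17-22 | 202 22-30 |
Completion: 200=7  201=22  202=30  203=10  204=17  205=13
Waiting = turnaround − burst: 200=0, 201=11, 202=15, 203=0, 204=5, 205=0
Total waiting = 0 + 11 + 15 + 0 + 5 + 0 = 31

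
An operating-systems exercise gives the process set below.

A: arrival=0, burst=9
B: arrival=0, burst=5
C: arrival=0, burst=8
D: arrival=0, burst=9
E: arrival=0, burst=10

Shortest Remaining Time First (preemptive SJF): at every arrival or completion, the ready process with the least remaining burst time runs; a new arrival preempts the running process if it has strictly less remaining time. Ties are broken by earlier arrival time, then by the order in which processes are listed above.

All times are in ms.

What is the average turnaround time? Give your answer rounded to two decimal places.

Schedule: | B 0-5 | C 5-13 | A 13-22 | D 22-31 | E 31-41 |
Completion: A=22  B=5  C=13  D=31  E=41
Turnaround times: A=22, B=5, C=13, D=31, E=41
Average turnaround = (22+5+13+31+41) / 5 = 112/5 = 22.40

22.40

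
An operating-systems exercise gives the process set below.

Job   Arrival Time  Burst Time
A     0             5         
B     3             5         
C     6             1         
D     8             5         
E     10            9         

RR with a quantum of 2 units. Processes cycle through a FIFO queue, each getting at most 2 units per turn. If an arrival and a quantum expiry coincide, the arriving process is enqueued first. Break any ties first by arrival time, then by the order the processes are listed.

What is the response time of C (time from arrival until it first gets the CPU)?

Schedule: | A 0-4 | B 4-6 | A 6-7 | C 7-8 | B 8-10 | D 10-12 | E 12-14 | B 14-15 | D 15-17 | E 17-19 | D 19-20 | E 20-25 |
Completion: A=7  B=15  C=8  D=20  E=25
Response(C) = first start − arrival = 7 − 6 = 1

1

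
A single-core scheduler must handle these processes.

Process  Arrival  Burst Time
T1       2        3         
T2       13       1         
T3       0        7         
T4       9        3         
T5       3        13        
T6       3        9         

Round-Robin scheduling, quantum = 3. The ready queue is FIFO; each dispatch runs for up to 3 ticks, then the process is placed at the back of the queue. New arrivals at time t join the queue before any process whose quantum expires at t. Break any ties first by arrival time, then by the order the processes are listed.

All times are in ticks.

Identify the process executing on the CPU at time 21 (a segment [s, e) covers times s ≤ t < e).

Gantt: | T3 0-3 | T1 3-6 | T5 6-9 | T6 9-12 | T3 12-15 | T4 15-18 | T5 18-21 | T6 21-24 | T2 24-25 | T3 25-26 | T5 26-29 | T6 29-32 | T5 32-36 |
Completion: T1=6  T2=25  T3=26  T4=18  T5=36  T6=32

T6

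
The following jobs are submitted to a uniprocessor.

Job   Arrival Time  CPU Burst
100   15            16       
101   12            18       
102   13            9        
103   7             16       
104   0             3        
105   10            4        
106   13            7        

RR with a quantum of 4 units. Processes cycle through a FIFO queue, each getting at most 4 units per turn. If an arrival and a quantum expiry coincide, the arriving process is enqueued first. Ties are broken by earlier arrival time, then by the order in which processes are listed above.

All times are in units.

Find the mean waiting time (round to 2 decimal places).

Schedule: | 104 0-3 | idle 3-7 | 103 7-11 | 105 11-15 | 103 15-19 | 101 19-23 | 102 23-27 | 106 27-31 | 100 31-35 | 103 35-39 | 101 39-43 | 102 43-47 | 106 47-50 | 100 50-54 | 103 54-58 | 101 58-62 | 102 62-63 | 100 63-67 | 101 67-71 | 100 71-75 | 101 75-77 |
Completion: 100=75  101=77  102=63  103=58  104=3  105=15  106=50
Turnaround (C−A): 100=60  101=65  102=50  103=51  104=3  105=5  106=37
Waiting times: 100=44, 101=47, 102=41, 103=35, 104=0, 105=1, 106=30
Average waiting = (44+47+41+35+0+1+30) / 7 = 198/7 = 28.29

28.29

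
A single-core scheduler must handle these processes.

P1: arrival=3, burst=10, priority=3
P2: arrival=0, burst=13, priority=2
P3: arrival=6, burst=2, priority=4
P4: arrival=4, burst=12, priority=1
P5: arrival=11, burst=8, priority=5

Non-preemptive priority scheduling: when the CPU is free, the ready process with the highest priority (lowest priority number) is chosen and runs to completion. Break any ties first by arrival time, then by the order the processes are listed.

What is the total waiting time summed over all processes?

Schedule: | P2 0-13 | P4 13-25 | P1 25-35 | P3 35-37 | P5 37-45 |
Completion: P1=35  P2=13  P3=37  P4=25  P5=45
Turnaround (C−A): P1=32  P2=13  P3=31  P4=21  P5=34
Waiting = turnaround − burst: P1=22, P2=0, P3=29, P4=9, P5=26
Total waiting = 22 + 0 + 29 + 9 + 26 = 86

86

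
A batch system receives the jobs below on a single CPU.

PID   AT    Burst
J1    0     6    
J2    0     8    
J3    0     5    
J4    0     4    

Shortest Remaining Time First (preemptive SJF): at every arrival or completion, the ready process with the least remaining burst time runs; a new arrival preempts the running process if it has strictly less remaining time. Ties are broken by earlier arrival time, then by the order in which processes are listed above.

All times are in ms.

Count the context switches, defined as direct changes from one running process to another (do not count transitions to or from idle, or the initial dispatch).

3

Schedule: | J4 0-4 | J3 4-9 | J1 9-15 | J2 15-23 |
Completion: J1=15  J2=23  J3=9  J4=4
Turnaround (C−A): J1=15  J2=23  J3=9  J4=4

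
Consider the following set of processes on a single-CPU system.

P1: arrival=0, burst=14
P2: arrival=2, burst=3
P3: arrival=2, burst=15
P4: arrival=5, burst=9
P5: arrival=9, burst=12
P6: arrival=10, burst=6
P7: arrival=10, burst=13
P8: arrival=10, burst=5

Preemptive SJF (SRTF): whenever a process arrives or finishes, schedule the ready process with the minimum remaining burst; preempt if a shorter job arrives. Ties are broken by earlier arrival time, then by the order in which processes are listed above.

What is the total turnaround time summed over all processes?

Schedule: | P1 0-2 | P2 2-5 | P4 5-14 | P8 14-19 | P6 19-25 | P1 25-37 | P5 37-49 | P7 49-62 | P3 62-77 |
Completion: P1=37  P2=5  P3=77  P4=14  P5=49  P6=25  P7=62  P8=19
Turnaround = completion − arrival: P1=37, P2=3, P3=75, P4=9, P5=40, P6=15, P7=52, P8=9
Total turnaround = 37 + 3 + 75 + 9 + 40 + 15 + 52 + 9 = 240

240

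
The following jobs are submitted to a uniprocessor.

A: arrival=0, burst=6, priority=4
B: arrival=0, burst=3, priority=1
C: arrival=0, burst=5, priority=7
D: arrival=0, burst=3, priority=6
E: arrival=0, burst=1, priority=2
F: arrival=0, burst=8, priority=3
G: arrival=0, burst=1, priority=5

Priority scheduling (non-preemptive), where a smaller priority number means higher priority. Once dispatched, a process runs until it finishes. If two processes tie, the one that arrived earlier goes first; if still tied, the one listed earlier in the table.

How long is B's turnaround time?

Gantt: | B 0-3 | E 3-4 | F 4-12 | A 12-18 | G 18-19 | D 19-22 | C 22-27 |
Completion: A=18  B=3  C=27  D=22  E=4  F=12  G=19
Turnaround (C−A): A=18  B=3  C=27  D=22  E=4  F=12  G=19
Turnaround(B) = completion − arrival = 3 − 0 = 3

3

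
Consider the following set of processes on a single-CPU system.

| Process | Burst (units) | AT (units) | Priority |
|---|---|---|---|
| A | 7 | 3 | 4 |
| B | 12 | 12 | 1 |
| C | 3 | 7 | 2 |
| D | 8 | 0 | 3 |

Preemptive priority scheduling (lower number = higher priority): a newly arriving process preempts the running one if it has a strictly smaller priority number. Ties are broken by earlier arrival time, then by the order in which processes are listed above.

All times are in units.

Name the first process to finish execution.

C

Gantt: | D 0-7 | C 7-10 | D 10-11 | A 11-12 | B 12-24 | A 24-30 |
Completion: A=30  B=24  C=10  D=11
Turnaround (C−A): A=27  B=12  C=3  D=11
Finish order: C → D → B → A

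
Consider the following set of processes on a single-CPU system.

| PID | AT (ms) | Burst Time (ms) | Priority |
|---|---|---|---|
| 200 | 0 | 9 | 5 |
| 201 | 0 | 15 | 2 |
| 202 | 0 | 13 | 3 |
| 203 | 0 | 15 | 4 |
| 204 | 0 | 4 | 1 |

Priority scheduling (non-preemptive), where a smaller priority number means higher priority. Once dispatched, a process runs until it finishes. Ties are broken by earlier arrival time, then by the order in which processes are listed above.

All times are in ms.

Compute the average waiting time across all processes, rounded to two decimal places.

20.40

Timeline: | 204 0-4 | 201 4-19 | 202 19-32 | 203 32-47 | 200 47-56 |
Completion: 200=56  201=19  202=32  203=47  204=4
Turnaround (C−A): 200=56  201=19  202=32  203=47  204=4
Waiting times: 200=47, 201=4, 202=19, 203=32, 204=0
Average waiting = (47+4+19+32+0) / 5 = 102/5 = 20.40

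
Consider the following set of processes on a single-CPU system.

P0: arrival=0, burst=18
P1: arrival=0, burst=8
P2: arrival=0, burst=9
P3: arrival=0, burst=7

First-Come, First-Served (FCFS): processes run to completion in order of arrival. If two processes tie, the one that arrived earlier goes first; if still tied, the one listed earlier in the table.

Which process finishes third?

P2

Timeline: | P0 0-18 | P1 18-26 | P2 26-35 | P3 35-42 |
Completion: P0=18  P1=26  P2=35  P3=42
Turnaround (C−A): P0=18  P1=26  P2=35  P3=42
Finish order: P0 → P1 → P2 → P3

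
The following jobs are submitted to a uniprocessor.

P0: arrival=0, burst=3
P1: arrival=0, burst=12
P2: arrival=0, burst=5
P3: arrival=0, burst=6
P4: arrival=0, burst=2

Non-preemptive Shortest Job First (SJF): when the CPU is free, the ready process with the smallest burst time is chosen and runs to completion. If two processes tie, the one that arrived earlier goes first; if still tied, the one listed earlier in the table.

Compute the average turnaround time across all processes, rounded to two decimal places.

Gantt: | P4 0-2 | P0 2-5 | P2 5-10 | P3 10-16 | P1 16-28 |
Completion: P0=5  P1=28  P2=10  P3=16  P4=2
Turnaround times: P0=5, P1=28, P2=10, P3=16, P4=2
Average turnaround = (5+28+10+16+2) / 5 = 61/5 = 12.20

12.20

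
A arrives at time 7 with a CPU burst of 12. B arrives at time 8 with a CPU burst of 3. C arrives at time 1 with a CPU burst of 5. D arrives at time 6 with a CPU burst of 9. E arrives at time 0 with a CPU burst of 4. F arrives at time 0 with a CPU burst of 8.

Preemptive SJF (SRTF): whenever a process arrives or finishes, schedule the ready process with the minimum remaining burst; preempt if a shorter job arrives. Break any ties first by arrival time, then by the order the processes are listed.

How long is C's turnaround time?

8

Timeline: | E 0-4 | C 4-9 | B 9-12 | F 12-20 | D 20-29 | A 29-41 |
Completion: A=41  B=12  C=9  D=29  E=4  F=20
Turnaround (C−A): A=34  B=4  C=8  D=23  E=4  F=20
Turnaround(C) = completion − arrival = 9 − 1 = 8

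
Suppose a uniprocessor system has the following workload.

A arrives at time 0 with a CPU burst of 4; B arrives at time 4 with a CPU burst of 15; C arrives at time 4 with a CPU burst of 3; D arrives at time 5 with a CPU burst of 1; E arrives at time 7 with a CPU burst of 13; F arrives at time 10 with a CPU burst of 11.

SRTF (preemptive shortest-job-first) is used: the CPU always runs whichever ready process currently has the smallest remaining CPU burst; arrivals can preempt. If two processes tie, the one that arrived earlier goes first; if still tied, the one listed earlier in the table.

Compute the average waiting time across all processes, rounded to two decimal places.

6.83

Timeline: | A 0-4 | C 4-5 | D 5-6 | C 6-8 | E 8-21 | F 21-32 | B 32-47 |
Completion: A=4  B=47  C=8  D=6  E=21  F=32
Turnaround (C−A): A=4  B=43  C=4  D=1  E=14  F=22
Waiting times: A=0, B=28, C=1, D=0, E=1, F=11
Average waiting = (0+28+1+0+1+11) / 6 = 41/6 = 6.83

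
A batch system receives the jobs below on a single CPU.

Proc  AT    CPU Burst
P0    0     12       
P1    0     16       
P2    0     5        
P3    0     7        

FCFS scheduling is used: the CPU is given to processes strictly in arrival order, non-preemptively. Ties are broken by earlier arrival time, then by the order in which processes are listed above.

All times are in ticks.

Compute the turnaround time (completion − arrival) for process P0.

Timeline: | P0 0-12 | P1 12-28 | P2 28-33 | P3 33-40 |
Completion: P0=12  P1=28  P2=33  P3=40
Turnaround (C−A): P0=12  P1=28  P2=33  P3=40
Turnaround(P0) = completion − arrival = 12 − 0 = 12

12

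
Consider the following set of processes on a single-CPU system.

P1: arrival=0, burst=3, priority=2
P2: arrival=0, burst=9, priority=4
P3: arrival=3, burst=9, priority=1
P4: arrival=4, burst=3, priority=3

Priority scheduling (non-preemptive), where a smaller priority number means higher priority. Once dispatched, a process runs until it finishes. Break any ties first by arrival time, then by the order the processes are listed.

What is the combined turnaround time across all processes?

47

Timeline: | P1 0-3 | P3 3-12 | P4 12-15 | P2 15-24 |
Completion: P1=3  P2=24  P3=12  P4=15
Turnaround = completion − arrival: P1=3, P2=24, P3=9, P4=11
Total turnaround = 3 + 24 + 9 + 11 = 47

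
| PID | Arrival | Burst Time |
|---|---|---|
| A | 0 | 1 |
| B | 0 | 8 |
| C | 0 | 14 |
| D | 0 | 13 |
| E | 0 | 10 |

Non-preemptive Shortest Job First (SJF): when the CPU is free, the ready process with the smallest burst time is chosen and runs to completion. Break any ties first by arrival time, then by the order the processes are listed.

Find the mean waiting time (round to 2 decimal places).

12.20

Schedule: | A 0-1 | B 1-9 | E 9-19 | D 19-32 | C 32-46 |
Completion: A=1  B=9  C=46  D=32  E=19
Turnaround (C−A): A=1  B=9  C=46  D=32  E=19
Waiting times: A=0, B=1, C=32, D=19, E=9
Average waiting = (0+1+32+19+9) / 5 = 61/5 = 12.20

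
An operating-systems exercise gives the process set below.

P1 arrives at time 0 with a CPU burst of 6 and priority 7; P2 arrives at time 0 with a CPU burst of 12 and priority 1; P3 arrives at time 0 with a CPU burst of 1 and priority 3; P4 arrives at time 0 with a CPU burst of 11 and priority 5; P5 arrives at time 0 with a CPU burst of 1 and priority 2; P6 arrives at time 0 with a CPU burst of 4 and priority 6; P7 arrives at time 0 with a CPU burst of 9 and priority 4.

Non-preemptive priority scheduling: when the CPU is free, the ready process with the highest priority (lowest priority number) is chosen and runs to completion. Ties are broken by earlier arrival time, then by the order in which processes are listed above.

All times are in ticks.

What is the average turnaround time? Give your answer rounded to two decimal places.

25.43

Gantt: | P2 0-12 | P5 12-13 | P3 13-14 | P7 14-23 | P4 23-34 | P6 34-38 | P1 38-44 |
Completion: P1=44  P2=12  P3=14  P4=34  P5=13  P6=38  P7=23
Turnaround (C−A): P1=44  P2=12  P3=14  P4=34  P5=13  P6=38  P7=23
Turnaround times: P1=44, P2=12, P3=14, P4=34, P5=13, P6=38, P7=23
Average turnaround = (44+12+14+34+13+38+23) / 7 = 178/7 = 25.43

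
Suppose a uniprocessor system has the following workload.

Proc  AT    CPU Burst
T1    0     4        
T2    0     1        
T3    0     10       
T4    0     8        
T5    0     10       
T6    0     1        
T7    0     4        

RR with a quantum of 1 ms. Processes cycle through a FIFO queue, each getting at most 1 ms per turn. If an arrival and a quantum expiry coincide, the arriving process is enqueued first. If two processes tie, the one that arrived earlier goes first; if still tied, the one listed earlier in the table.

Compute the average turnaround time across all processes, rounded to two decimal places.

Gantt: | T1 0-1 | T2 1-2 | T3 2-3 | T4 3-4 | T5 4-5 | T6 5-6 | T7 6-7 | T1 7-8 | T3 8-9 | T4 9-10 | T5 10-11 | T7 11-12 | T1 12-13 | T3 13-14 | T4 14-15 | T5 15-16 | T7 16-17 | T1 17-18 | T3 18-19 | T4 19-20 | T5 20-21 | T7 21-22 | T3 22-23 | T4 23-24 | T5 24-25 | T3 25-26 | T4 26-27 | T5 27-28 | T3 28-29 | T4 29-30 | T5 30-31 | T3 31-32 | T4 32-33 | T5 33-34 | T3 34-35 | T5 35-36 | T3 36-37 | T5 37-38 |
Completion: T1=18  T2=2  T3=37  T4=33  T5=38  T6=6  T7=22
Turnaround times: T1=18, T2=2, T3=37, T4=33, T5=38, T6=6, T7=22
Average turnaround = (18+2+37+33+38+6+22) / 7 = 156/7 = 22.29

22.29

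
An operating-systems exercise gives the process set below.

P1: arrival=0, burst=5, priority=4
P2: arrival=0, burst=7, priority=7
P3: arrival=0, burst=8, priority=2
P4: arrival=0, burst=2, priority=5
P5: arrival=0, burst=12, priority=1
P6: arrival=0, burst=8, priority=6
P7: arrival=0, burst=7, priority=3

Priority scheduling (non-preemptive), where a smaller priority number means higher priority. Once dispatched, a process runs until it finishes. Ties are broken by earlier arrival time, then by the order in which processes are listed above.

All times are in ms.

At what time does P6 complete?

42

Timeline: | P5 0-12 | P3 12-20 | P7 20-27 | P1 27-32 | P4 32-34 | P6 34-42 | P2 42-49 |
Completion: P1=32  P2=49  P3=20  P4=34  P5=12  P6=42  P7=27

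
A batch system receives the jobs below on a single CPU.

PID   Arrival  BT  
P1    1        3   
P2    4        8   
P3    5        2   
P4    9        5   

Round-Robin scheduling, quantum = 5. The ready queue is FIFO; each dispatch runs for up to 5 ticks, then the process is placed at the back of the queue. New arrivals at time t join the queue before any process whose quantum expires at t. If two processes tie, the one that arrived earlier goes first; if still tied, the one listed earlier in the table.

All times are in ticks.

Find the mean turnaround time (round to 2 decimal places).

Gantt: | idle 0-1 | P1 1-4 | P2 4-9 | P3 9-11 | P4 11-16 | P2 16-19 |
Completion: P1=4  P2=19  P3=11  P4=16
Turnaround (C−A): P1=3  P2=15  P3=6  P4=7
Turnaround times: P1=3, P2=15, P3=6, P4=7
Average turnaround = (3+15+6+7) / 4 = 31/4 = 7.75

7.75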